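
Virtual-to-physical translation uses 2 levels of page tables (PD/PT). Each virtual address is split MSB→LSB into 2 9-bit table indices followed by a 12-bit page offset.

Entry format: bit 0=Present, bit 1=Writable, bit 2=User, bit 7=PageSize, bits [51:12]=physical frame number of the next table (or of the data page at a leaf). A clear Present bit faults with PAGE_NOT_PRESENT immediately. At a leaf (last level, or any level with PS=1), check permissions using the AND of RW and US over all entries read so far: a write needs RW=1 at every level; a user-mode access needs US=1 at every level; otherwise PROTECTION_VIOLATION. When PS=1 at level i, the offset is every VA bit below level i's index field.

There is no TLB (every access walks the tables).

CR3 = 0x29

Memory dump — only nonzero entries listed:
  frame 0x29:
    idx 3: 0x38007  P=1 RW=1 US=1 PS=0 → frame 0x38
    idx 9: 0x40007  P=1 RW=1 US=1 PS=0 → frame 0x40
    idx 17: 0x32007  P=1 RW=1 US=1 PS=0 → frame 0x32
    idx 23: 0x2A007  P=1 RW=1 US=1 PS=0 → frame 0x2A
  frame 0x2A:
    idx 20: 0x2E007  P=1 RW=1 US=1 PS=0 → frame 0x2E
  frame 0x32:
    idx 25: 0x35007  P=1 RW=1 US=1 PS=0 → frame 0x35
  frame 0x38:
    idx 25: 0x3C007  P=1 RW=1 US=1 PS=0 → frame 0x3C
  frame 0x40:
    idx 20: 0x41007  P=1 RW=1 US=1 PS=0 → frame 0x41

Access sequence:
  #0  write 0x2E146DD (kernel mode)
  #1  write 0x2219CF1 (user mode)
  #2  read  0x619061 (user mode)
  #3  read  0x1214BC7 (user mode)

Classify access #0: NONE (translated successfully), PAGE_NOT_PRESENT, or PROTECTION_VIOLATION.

Per-access translation:
#0 VA=0x2E146DD (w,kernel):
  L0: frame=0x29 idx=23 entry=0x2A007 [P=1 RW=1 US=1 PS=0]
  L1: frame=0x2A idx=20 entry=0x2E007 [P=1 RW=1 US=1 PS=0]
  ⇒ phys 0x2E6DD  [2 reads]
#1 VA=0x2219CF1 (w,user):
  L0: frame=0x29 idx=17 entry=0x32007 [P=1 RW=1 US=1 PS=0]
  L1: frame=0x32 idx=25 entry=0x35007 [P=1 RW=1 US=1 PS=0]
  ⇒ phys 0x35CF1  [2 reads]
#2 VA=0x619061 (r,user):
  L0: frame=0x29 idx=3 entry=0x38007 [P=1 RW=1 US=1 PS=0]
  L1: frame=0x38 idx=25 entry=0x3C007 [P=1 RW=1 US=1 PS=0]
  ⇒ phys 0x3C061  [2 reads]
#3 VA=0x1214BC7 (r,user):
  L0: frame=0x29 idx=9 entry=0x40007 [P=1 RW=1 US=1 PS=0]
  L1: frame=0x40 idx=20 entry=0x41007 [P=1 RW=1 US=1 PS=0]
  ⇒ phys 0x41BC7  [2 reads]

Access #0 fault: NONE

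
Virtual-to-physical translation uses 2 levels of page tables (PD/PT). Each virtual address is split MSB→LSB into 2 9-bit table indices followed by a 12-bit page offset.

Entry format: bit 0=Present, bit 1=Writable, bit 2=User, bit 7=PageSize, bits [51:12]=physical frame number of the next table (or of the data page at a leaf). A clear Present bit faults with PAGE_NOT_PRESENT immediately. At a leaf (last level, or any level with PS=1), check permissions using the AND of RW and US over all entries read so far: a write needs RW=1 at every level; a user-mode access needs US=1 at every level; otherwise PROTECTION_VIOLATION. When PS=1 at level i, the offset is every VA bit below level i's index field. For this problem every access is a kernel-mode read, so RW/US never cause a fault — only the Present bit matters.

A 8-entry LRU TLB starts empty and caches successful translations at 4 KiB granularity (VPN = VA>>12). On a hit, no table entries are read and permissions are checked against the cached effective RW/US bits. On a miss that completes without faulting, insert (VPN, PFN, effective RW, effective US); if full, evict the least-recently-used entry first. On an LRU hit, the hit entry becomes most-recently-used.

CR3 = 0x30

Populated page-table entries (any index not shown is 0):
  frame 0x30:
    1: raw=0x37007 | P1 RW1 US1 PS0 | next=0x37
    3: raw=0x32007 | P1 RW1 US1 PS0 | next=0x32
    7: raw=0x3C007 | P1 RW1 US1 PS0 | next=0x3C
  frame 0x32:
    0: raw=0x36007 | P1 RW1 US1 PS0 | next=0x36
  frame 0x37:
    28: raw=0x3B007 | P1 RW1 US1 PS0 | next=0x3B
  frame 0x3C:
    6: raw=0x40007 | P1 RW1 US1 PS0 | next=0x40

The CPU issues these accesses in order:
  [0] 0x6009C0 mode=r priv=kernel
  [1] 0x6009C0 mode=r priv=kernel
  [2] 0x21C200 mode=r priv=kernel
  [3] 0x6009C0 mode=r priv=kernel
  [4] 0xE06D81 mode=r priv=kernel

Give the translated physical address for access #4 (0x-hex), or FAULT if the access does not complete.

Trace:
#0 VA=0x6009C0 (r,kernel):
  [0] read 0x30 idx=3: raw=0x32007 flags P=1 W=1 U=1 S=0
  [1] read 0x32 idx=0: raw=0x36007 flags P=1 W=1 U=1 S=0
  ✓ 0x369C0  — 2 lookups
#1 VA=0x6009C0 (r,kernel):
  TLB hit vpn=0x600 → PA=0x369C0
#2 VA=0x21C200 (r,kernel):
  [0] read 0x30 idx=1: raw=0x37007 flags P=1 W=1 U=1 S=0
  [1] read 0x37 idx=28: raw=0x3B007 flags P=1 W=1 U=1 S=0
  ✓ 0x3B200  — 2 lookups
#3 VA=0x6009C0 (r,kernel):
  TLB hit vpn=0x600 → PA=0x369C0
#4 VA=0xE06D81 (r,kernel):
  [0] read 0x30 idx=7: raw=0x3C007 flags P=1 W=1 U=1 S=0
  [1] read 0x3C idx=6: raw=0x40007 flags P=1 W=1 U=1 S=0
  ✓ 0x40D81  — 2 lookups

Access #4 PA: 0x40D81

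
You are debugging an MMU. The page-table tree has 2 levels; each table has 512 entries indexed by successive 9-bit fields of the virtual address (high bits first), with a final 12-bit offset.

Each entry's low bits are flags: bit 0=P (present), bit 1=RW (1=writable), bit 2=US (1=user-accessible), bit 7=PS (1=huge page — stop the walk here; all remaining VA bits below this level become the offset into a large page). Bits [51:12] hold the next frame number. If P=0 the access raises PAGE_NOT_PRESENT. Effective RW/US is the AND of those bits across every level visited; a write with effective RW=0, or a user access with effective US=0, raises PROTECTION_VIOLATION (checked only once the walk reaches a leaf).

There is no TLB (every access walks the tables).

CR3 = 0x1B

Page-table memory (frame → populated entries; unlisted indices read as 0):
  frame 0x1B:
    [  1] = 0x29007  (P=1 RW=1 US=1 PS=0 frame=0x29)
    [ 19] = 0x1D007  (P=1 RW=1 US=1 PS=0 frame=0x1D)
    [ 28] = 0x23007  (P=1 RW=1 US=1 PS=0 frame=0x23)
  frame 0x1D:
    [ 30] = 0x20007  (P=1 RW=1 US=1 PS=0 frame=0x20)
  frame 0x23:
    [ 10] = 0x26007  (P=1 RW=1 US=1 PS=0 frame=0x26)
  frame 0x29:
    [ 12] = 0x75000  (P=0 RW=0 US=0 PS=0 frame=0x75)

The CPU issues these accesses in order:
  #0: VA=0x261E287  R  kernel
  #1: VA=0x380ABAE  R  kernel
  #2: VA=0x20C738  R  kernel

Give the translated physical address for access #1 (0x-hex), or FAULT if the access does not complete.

Trace:
#0 VA=0x261E287 (r,kernel):
  [0] read 0x1B idx=19: raw=0x1D007 flags P=1 W=1 U=1 S=0
  [1] read 0x1D idx=30: raw=0x20007 flags P=1 W=1 U=1 S=0
  → PA=0x20287  (2 entries read)
#1 VA=0x380ABAE (r,kernel):
  [0] read 0x1B idx=28: raw=0x23007 flags P=1 W=1 U=1 S=0
  [1] read 0x23 idx=10: raw=0x26007 flags P=1 W=1 U=1 S=0
  → PA=0x26BAE  (2 entries read)
#2 VA=0x20C738 (r,kernel):
  [0] read 0x1B idx=1: raw=0x29007 flags P=1 W=1 U=1 S=0
  [1] read 0x29 idx=12: raw=0x75000 flags P=0 W=0 U=0 S=0
  ⇒ fault: PAGE_NOT_PRESENT  — 2 lookups

Access #1 PA: 0x26BAE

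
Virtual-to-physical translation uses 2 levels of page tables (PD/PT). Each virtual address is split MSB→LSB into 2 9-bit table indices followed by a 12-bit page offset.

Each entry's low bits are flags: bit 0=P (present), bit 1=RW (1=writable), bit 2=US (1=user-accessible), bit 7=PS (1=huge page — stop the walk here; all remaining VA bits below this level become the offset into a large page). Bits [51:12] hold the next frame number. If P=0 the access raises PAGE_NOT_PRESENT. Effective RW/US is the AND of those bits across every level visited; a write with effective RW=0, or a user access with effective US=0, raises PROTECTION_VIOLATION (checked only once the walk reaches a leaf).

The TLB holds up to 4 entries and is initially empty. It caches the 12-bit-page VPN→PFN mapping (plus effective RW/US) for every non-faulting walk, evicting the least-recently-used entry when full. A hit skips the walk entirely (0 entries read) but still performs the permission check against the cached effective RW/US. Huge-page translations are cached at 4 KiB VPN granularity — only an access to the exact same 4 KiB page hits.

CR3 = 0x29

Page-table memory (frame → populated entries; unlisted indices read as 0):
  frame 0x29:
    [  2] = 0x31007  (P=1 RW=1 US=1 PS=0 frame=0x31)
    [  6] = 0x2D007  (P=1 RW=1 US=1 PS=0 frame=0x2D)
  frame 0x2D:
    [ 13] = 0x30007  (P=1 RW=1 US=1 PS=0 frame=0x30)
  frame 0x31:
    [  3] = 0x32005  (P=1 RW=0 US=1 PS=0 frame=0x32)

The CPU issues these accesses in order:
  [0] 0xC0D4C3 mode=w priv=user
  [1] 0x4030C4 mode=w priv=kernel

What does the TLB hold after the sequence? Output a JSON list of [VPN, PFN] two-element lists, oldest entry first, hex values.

Per-access translation:
#0 VA=0xC0D4C3 (w,user):
  L0 @0x29[6] → 0x2D007  P=1,RW=1,US=1,PS=0
  L1 @0x2D[13] → 0x30007  P=1,RW=1,US=1,PS=0
  ✓ 0x304C3  — 2 lookups
#1 VA=0x4030C4 (w,kernel):
  L0 @0x29[2] → 0x31007  P=1,RW=1,US=1,PS=0
  L1 @0x31[3] → 0x32005  P=1,RW=0,US=1,PS=0
  → PROTECTION_VIOLATION  (2 entries read)

TLB: [["0xC0D", "0x30"]]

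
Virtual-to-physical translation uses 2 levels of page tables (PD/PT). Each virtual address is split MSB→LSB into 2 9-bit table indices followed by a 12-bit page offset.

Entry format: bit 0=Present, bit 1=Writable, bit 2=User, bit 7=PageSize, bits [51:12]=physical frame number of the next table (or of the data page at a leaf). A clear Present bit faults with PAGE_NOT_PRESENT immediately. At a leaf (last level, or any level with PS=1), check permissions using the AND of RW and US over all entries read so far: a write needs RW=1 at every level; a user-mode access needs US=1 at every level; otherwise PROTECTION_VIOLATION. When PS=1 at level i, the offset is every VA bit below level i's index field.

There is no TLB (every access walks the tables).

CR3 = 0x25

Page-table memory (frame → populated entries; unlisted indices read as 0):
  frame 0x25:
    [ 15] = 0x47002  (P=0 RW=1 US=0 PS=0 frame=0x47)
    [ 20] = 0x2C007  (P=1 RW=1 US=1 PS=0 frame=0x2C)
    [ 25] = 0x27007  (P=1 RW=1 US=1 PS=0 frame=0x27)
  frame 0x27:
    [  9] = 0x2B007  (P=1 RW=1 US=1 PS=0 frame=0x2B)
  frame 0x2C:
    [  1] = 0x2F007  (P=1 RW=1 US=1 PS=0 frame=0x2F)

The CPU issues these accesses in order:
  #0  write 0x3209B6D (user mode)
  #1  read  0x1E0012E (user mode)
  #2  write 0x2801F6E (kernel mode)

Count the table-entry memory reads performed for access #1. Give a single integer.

Per-access translation:
#0 VA=0x3209B6D (w,user):
  lvl0: tbl 0x25, slot 25 ⇒ 0x27007 (P1/RW1/US1/PS0)
  lvl1: tbl 0x27, slot 9 ⇒ 0x2B007 (P1/RW1/US1/PS0)
  → PA=0x2BB6D  (2 entries read)
#1 VA=0x1E0012E (r,user):
  lvl0: tbl 0x25, slot 15 ⇒ 0x47002 (P0/RW1/US0/PS0)
  → PAGE_NOT_PRESENT  (1 entries read)
#2 VA=0x2801F6E (w,kernel):
  lvl0: tbl 0x25, slot 20 ⇒ 0x2C007 (P1/RW1/US1/PS0)
  lvl1: tbl 0x2C, slot 1 ⇒ 0x2F007 (P1/RW1/US1/PS0)
  → PA=0x2FF6E  (2 entries read)

Entries read for #1: 1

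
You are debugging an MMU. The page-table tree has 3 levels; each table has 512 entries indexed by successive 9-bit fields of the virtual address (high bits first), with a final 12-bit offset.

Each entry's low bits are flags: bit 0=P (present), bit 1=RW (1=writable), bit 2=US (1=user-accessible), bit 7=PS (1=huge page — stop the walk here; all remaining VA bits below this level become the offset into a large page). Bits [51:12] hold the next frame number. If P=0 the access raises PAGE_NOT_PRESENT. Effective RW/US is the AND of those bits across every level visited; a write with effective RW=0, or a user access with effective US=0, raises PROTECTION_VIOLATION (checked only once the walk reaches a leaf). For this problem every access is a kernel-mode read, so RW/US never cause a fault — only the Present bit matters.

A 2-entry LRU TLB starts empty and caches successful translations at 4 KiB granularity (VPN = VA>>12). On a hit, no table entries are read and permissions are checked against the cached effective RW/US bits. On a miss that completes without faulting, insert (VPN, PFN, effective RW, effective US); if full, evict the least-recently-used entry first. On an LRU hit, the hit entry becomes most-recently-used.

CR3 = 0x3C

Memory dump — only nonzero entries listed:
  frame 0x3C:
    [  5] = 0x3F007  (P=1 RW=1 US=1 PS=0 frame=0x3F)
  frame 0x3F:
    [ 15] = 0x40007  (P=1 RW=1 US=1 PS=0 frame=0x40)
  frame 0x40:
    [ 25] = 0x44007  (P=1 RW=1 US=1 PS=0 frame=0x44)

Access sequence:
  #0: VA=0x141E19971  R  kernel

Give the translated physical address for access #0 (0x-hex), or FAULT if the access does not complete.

Per-access translation:
#0 VA=0x141E19971 (r,kernel):
  L0: frame=0x3C idx=5 entry=0x3F007 [P=1 RW=1 US=1 PS=0]
  L1: frame=0x3F idx=15 entry=0x40007 [P=1 RW=1 US=1 PS=0]
  L2: frame=0x40 idx=25 entry=0x44007 [P=1 RW=1 US=1 PS=0]
  ⇒ phys 0x44971  [3 reads]

Access #0 PA: 0x44971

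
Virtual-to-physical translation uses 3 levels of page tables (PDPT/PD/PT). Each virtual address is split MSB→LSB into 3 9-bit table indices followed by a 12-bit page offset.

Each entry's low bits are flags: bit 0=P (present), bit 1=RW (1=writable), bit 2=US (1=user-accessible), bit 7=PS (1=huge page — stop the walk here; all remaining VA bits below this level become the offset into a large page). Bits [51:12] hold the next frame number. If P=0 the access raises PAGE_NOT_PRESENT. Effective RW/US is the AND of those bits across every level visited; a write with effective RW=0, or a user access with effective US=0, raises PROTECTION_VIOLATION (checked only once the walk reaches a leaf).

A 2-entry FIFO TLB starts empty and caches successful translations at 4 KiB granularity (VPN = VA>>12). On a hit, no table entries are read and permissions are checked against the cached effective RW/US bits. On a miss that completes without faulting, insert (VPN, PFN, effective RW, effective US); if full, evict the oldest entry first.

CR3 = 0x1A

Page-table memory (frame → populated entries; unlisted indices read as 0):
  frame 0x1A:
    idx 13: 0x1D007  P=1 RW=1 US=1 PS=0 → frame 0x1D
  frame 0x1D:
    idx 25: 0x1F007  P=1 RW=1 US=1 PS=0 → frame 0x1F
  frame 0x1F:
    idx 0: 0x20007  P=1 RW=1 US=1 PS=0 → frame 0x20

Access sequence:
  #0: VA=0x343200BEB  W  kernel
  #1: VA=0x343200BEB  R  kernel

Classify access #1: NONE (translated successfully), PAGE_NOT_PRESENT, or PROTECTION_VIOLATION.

Walk each access:
#0 VA=0x343200BEB (w,kernel):
  L0: frame=0x1A idx=13 entry=0x1D007 [P=1 RW=1 US=1 PS=0]
  L1: frame=0x1D idx=25 entry=0x1F007 [P=1 RW=1 US=1 PS=0]
  L2: frame=0x1F idx=0 entry=0x20007 [P=1 RW=1 US=1 PS=0]
  → PA=0x20BEB  (3 entries read)
#1 VA=0x343200BEB (r,kernel):
  TLB hit vpn=0x343200 → PA=0x20BEB

Access #1 fault: NONE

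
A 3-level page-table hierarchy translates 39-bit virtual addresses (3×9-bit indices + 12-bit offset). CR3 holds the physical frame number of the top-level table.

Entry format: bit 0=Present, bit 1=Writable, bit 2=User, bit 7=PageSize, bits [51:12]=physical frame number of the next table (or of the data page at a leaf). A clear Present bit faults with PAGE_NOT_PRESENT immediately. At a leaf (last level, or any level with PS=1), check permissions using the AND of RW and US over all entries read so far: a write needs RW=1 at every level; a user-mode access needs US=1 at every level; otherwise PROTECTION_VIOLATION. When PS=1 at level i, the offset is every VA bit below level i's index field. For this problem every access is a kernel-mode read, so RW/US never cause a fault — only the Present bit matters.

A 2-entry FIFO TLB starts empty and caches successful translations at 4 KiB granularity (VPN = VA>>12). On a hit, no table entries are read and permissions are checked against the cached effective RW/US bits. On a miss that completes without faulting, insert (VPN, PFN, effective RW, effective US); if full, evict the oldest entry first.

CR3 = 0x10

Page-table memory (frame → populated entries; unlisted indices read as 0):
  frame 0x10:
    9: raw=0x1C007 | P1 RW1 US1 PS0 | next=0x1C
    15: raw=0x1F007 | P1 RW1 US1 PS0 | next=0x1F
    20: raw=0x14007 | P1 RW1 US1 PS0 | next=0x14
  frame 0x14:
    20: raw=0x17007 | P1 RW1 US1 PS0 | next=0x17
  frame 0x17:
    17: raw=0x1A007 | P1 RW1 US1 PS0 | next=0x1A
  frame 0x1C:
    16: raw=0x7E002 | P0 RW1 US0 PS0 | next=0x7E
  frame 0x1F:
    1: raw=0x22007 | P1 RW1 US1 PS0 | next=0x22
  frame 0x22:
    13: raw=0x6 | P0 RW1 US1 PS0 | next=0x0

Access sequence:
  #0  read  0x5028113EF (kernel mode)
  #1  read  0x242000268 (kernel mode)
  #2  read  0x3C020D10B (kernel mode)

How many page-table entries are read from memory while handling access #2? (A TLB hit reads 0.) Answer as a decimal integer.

Walk each access:
#0 VA=0x5028113EF (r,kernel):
  lvl0: tbl 0x10, slot 20 ⇒ 0x14007 (P1/RW1/US1/PS0)
  lvl1: tbl 0x14, slot 20 ⇒ 0x17007 (P1/RW1/US1/PS0)
  lvl2: tbl 0x17, slot 17 ⇒ 0x1A007 (P1/RW1/US1/PS0)
  → PA=0x1A3EF  (3 entries read)
#1 VA=0x242000268 (r,kernel):
  lvl0: tbl 0x10, slot 9 ⇒ 0x1C007 (P1/RW1/US1/PS0)
  lvl1: tbl 0x1C, slot 16 ⇒ 0x7E002 (P0/RW1/US0/PS0)
  ⇒ fault: PAGE_NOT_PRESENT  — 2 lookups
#2 VA=0x3C020D10B (r,kernel):
  lvl0: tbl 0x10, slot 15 ⇒ 0x1F007 (P1/RW1/US1/PS0)
  lvl1: tbl 0x1F, slot 1 ⇒ 0x22007 (P1/RW1/US1/PS0)
  lvl2: tbl 0x22, slot 13 ⇒ 0x6 (P0/RW1/US1/PS0)
  ⇒ fault: PAGE_NOT_PRESENT  — 3 lookups

Entries read for #2: 3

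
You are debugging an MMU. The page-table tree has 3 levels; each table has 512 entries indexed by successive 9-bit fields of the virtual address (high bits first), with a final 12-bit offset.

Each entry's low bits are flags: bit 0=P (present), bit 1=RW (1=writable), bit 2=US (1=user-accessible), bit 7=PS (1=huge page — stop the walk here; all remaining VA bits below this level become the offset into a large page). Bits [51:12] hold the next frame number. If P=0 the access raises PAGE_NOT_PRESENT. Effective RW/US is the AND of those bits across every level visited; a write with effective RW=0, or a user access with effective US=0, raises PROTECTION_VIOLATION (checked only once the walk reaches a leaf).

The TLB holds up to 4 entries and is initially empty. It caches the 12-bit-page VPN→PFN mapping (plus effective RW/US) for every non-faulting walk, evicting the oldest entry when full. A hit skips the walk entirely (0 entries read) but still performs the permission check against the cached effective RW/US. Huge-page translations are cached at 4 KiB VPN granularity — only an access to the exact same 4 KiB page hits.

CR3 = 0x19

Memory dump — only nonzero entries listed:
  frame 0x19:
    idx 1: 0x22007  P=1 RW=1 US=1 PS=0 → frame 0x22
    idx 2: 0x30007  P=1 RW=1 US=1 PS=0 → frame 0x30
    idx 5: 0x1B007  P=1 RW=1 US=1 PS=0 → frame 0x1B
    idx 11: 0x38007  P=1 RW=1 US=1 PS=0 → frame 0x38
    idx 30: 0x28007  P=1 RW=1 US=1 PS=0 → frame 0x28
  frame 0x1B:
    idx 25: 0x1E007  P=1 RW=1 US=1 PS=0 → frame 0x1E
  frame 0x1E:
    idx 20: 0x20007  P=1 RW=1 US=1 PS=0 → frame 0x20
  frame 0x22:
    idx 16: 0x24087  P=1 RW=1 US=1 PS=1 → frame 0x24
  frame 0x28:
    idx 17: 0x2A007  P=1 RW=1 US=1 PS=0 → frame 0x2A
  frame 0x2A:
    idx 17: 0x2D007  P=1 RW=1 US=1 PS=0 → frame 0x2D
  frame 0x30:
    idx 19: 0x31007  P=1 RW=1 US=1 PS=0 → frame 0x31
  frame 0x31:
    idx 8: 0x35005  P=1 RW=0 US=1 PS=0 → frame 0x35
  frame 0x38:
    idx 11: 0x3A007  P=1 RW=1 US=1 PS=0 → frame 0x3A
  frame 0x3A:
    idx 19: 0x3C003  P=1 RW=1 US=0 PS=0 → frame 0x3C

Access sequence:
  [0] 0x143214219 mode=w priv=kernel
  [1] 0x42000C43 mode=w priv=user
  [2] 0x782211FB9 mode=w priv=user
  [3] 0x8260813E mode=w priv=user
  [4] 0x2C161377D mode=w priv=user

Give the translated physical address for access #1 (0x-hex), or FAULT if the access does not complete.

Walk each access:
#0 VA=0x143214219 (w,kernel):
  [0] read 0x19 idx=5: raw=0x1B007 flags P=1 W=1 U=1 S=0
  [1] read 0x1B idx=25: raw=0x1E007 flags P=1 W=1 U=1 S=0
  [2] read 0x1E idx=20: raw=0x20007 flags P=1 W=1 U=1 S=0
  ⇒ phys 0x20219  [3 reads]
#1 VA=0x42000C43 (w,user):
  [0] read 0x19 idx=1: raw=0x22007 flags P=1 W=1 U=1 S=0
  [1] read 0x22 idx=16: raw=0x24087 flags P=1 W=1 U=1 S=1
  ⇒ phys 0x24C43 (huge @L1)  [2 reads]
#2 VA=0x782211FB9 (w,user):
  [0] read 0x19 idx=30: raw=0x28007 flags P=1 W=1 U=1 S=0
  [1] read 0x28 idx=17: raw=0x2A007 flags P=1 W=1 U=1 S=0
  [2] read 0x2A idx=17: raw=0x2D007 flags P=1 W=1 U=1 S=0
  ⇒ phys 0x2DFB9  [3 reads]
#3 VA=0x8260813E (w,user):
  [0] read 0x19 idx=2: raw=0x30007 flags P=1 W=1 U=1 S=0
  [1] read 0x30 idx=19: raw=0x31007 flags P=1 W=1 U=1 S=0
  [2] read 0x31 idx=8: raw=0x35005 flags P=1 W=0 U=1 S=0
  → PROTECTION_VIOLATION  (3 entries read)
#4 VA=0x2C161377D (w,user):
  [0] read 0x19 idx=11: raw=0x38007 flags P=1 W=1 U=1 S=0
  [1] read 0x38 idx=11: raw=0x3A007 flags P=1 W=1 U=1 S=0
  [2] read 0x3A idx=19: raw=0x3C003 flags P=1 W=1 U=0 S=0
  → PROTECTION_VIOLATION  (3 entries read)

Access #1 PA: 0x24C43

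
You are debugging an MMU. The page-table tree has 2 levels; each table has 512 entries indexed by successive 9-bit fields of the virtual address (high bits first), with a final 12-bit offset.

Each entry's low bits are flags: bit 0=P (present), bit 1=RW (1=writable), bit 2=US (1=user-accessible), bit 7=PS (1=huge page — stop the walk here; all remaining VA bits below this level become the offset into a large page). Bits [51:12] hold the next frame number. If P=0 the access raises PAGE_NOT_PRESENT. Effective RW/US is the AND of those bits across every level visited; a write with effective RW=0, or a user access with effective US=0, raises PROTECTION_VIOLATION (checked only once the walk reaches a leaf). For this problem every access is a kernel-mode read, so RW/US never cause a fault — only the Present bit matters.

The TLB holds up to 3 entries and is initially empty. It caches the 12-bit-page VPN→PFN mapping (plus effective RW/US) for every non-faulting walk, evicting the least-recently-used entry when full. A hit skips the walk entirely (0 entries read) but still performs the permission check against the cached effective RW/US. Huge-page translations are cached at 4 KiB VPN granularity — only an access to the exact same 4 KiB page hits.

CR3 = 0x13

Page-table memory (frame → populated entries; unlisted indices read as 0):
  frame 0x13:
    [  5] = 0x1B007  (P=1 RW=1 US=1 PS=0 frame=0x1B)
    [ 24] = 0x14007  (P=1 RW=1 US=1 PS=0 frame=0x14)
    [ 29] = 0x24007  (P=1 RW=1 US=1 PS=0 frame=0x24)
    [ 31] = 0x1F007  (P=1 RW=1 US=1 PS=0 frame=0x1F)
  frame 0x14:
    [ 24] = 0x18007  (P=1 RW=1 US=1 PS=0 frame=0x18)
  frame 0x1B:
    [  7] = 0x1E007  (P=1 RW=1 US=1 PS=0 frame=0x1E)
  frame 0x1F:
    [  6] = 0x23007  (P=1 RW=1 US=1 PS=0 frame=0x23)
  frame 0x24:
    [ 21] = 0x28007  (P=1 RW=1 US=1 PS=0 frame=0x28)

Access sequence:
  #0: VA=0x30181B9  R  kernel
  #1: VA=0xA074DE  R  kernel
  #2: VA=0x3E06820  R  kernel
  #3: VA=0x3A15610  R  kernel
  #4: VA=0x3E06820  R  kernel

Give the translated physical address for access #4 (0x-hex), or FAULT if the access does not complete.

Trace:
#0 VA=0x30181B9 (r,kernel):
  lvl0: tbl 0x13, slot 24 ⇒ 0x14007 (P1/RW1/US1/PS0)
  lvl1: tbl 0x14, slot 24 ⇒ 0x18007 (P1/RW1/US1/PS0)
  ✓ 0x181B9  — 2 lookups
#1 VA=0xA074DE (r,kernel):
  lvl0: tbl 0x13, slot 5 ⇒ 0x1B007 (P1/RW1/US1/PS0)
  lvl1: tbl 0x1B, slot 7 ⇒ 0x1E007 (P1/RW1/US1/PS0)
  ✓ 0x1E4DE  — 2 lookups
#2 VA=0x3E06820 (r,kernel):
  lvl0: tbl 0x13, slot 31 ⇒ 0x1F007 (P1/RW1/US1/PS0)
  lvl1: tbl 0x1F, slot 6 ⇒ 0x23007 (P1/RW1/US1/PS0)
  ✓ 0x23820  — 2 lookups
#3 VA=0x3A15610 (r,kernel):
  lvl0: tbl 0x13, slot 29 ⇒ 0x24007 (P1/RW1/US1/PS0)
  lvl1: tbl 0x24, slot 21 ⇒ 0x28007 (P1/RW1/US1/PS0)
  ✓ 0x28610  — 2 lookups
#4 VA=0x3E06820 (r,kernel):
  TLB hit vpn=0x3E06 → PA=0x23820

Access #4 PA: 0x23820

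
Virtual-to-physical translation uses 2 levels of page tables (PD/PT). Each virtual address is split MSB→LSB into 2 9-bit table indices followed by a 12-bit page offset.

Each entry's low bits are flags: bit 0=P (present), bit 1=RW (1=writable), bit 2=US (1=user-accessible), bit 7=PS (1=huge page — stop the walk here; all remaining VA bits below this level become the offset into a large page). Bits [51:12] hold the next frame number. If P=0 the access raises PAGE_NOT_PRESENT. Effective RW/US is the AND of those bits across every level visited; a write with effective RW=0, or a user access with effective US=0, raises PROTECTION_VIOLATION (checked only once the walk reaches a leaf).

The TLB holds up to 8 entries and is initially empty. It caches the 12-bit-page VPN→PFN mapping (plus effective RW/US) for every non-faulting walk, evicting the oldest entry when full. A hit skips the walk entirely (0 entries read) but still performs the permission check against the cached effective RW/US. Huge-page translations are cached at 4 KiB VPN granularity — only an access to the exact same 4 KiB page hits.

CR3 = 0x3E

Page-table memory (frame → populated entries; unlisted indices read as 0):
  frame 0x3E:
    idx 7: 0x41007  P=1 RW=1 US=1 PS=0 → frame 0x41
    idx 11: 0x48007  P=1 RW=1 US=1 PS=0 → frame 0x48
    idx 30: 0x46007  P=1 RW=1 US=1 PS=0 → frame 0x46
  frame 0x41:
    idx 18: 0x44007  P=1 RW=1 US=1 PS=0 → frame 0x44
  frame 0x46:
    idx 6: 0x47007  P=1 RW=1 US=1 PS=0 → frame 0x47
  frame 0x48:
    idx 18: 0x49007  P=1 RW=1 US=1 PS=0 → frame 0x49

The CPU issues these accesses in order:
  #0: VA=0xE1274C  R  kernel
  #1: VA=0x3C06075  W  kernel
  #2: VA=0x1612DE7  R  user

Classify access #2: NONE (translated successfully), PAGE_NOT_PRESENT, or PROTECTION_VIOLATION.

Trace:
#0 VA=0xE1274C (r,kernel):
  lvl0: tbl 0x3E, slot 7 ⇒ 0x41007 (P1/RW1/US1/PS0)
  lvl1: tbl 0x41, slot 18 ⇒ 0x44007 (P1/RW1/US1/PS0)
  ✓ 0x4474C  — 2 lookups
#1 VA=0x3C06075 (w,kernel):
  lvl0: tbl 0x3E, slot 30 ⇒ 0x46007 (P1/RW1/US1/PS0)
  lvl1: tbl 0x46, slot 6 ⇒ 0x47007 (P1/RW1/US1/PS0)
  ✓ 0x47075  — 2 lookups
#2 VA=0x1612DE7 (r,user):
  lvl0: tbl 0x3E, slot 11 ⇒ 0x48007 (P1/RW1/US1/PS0)
  lvl1: tbl 0x48, slot 18 ⇒ 0x49007 (P1/RW1/US1/PS0)
  ✓ 0x49DE7  — 2 lookups

Access #2 fault: NONE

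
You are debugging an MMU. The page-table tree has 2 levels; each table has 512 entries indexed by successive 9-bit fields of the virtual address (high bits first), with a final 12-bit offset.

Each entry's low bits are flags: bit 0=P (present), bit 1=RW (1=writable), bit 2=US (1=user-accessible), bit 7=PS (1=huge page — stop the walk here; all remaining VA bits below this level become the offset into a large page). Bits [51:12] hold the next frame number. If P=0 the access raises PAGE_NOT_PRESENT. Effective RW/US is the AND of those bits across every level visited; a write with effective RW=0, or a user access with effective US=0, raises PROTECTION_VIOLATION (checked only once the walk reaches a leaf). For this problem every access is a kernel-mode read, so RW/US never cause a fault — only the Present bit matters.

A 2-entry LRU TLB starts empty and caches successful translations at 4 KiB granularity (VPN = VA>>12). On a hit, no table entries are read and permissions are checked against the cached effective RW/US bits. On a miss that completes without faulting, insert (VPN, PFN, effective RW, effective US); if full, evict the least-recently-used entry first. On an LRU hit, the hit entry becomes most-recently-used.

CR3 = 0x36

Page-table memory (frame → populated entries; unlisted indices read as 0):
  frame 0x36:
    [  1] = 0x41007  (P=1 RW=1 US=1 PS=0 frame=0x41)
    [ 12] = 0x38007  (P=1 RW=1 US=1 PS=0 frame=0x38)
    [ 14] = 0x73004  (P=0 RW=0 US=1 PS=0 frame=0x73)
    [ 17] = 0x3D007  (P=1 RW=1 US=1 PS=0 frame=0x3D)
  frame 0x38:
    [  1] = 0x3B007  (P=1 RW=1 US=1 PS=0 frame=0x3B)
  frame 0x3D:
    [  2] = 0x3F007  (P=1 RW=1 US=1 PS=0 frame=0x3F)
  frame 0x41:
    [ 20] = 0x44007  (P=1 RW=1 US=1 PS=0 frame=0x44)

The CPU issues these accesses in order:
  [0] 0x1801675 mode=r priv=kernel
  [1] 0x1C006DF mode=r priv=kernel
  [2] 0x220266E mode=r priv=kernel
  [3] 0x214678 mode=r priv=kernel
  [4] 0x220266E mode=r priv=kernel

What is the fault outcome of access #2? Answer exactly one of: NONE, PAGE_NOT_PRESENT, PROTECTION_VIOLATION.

Per-access translation:
#0 VA=0x1801675 (r,kernel):
  lvl0: tbl 0x36, slot 12 ⇒ 0x38007 (P1/RW1/US1/PS0)
  lvl1: tbl 0x38, slot 1 ⇒ 0x3B007 (P1/RW1/US1/PS0)
  ✓ 0x3B675  — 2 lookups
#1 VA=0x1C006DF (r,kernel):
  lvl0: tbl 0x36, slot 14 ⇒ 0x73004 (P0/RW0/US1/PS0)
  ✗ PAGE_NOT_PRESENT  [1 reads]
#2 VA=0x220266E (r,kernel):
  lvl0: tbl 0x36, slot 17 ⇒ 0x3D007 (P1/RW1/US1/PS0)
  lvl1: tbl 0x3D, slot 2 ⇒ 0x3F007 (P1/RW1/US1/PS0)
  ✓ 0x3F66E  — 2 lookups
#3 VA=0x214678 (r,kernel):
  lvl0: tbl 0x36, slot 1 ⇒ 0x41007 (P1/RW1/US1/PS0)
  lvl1: tbl 0x41, slot 20 ⇒ 0x44007 (P1/RW1/US1/PS0)
  ✓ 0x44678  — 2 lookups
#4 VA=0x220266E (r,kernel):
  TLB hit vpn=0x2202 → PA=0x3F66E

Access #2 fault: NONE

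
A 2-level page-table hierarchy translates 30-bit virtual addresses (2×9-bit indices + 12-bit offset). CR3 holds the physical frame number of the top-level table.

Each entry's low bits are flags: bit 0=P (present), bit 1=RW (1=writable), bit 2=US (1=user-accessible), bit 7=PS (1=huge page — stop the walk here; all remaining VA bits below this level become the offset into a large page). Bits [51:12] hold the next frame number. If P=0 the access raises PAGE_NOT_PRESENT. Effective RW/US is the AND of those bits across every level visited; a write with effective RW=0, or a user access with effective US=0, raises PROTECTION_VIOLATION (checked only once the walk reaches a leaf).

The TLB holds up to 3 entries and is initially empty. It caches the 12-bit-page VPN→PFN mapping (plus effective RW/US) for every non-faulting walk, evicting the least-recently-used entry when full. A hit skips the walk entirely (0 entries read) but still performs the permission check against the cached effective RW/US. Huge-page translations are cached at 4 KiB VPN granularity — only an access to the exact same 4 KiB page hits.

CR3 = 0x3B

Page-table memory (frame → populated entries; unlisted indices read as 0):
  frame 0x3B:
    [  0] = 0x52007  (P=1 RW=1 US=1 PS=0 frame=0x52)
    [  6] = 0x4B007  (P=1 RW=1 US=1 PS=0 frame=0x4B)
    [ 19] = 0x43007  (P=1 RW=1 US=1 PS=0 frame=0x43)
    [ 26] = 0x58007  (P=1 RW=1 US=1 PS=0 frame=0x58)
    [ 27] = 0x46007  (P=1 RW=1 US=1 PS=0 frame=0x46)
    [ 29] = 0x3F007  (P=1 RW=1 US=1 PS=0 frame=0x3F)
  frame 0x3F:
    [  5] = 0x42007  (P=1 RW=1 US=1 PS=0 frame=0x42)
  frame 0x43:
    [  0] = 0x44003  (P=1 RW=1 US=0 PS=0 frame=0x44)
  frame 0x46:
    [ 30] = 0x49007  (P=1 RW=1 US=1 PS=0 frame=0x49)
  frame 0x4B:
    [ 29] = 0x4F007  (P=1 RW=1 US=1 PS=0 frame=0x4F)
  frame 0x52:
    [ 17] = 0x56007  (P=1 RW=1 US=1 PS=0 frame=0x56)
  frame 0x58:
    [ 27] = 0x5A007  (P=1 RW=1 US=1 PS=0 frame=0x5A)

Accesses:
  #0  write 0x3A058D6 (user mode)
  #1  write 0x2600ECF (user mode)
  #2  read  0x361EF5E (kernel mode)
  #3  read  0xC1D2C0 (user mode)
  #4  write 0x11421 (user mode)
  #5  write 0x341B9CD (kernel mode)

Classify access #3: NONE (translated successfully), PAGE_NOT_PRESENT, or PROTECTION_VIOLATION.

Per-access translation:
#0 VA=0x3A058D6 (w,user):
  L0 @0x3B[29] → 0x3F007  P=1,RW=1,US=1,PS=0
  L1 @0x3F[5] → 0x42007  P=1,RW=1,US=1,PS=0
  ✓ 0x428D6  — 2 lookups
#1 VA=0x2600ECF (w,user):
  L0 @0x3B[19] → 0x43007  P=1,RW=1,US=1,PS=0
  L1 @0x43[0] → 0x44003  P=1,RW=1,US=0,PS=0
  → PROTECTION_VIOLATION  (2 entries read)
#2 VA=0x361EF5E (r,kernel):
  L0 @0x3B[27] → 0x46007  P=1,RW=1,US=1,PS=0
  L1 @0x46[30] → 0x49007  P=1,RW=1,US=1,PS=0
  ✓ 0x49F5E  — 2 lookups
#3 VA=0xC1D2C0 (r,user):
  L0 @0x3B[6] → 0x4B007  P=1,RW=1,US=1,PS=0
  L1 @0x4B[29] → 0x4F007  P=1,RW=1,US=1,PS=0
  ✓ 0x4F2C0  — 2 lookups
#4 VA=0x11421 (w,user):
  L0 @0x3B[0] → 0x52007  P=1,RW=1,US=1,PS=0
  L1 @0x52[17] → 0x56007  P=1,RW=1,US=1,PS=0
  ✓ 0x56421  — 2 lookups
#5 VA=0x341B9CD (w,kernel):
  L0 @0x3B[26] → 0x58007  P=1,RW=1,US=1,PS=0
  L1 @0x58[27] → 0x5A007  P=1,RW=1,US=1,PS=0
  ✓ 0x5A9CD  — 2 lookups

Access #3 fault: NONE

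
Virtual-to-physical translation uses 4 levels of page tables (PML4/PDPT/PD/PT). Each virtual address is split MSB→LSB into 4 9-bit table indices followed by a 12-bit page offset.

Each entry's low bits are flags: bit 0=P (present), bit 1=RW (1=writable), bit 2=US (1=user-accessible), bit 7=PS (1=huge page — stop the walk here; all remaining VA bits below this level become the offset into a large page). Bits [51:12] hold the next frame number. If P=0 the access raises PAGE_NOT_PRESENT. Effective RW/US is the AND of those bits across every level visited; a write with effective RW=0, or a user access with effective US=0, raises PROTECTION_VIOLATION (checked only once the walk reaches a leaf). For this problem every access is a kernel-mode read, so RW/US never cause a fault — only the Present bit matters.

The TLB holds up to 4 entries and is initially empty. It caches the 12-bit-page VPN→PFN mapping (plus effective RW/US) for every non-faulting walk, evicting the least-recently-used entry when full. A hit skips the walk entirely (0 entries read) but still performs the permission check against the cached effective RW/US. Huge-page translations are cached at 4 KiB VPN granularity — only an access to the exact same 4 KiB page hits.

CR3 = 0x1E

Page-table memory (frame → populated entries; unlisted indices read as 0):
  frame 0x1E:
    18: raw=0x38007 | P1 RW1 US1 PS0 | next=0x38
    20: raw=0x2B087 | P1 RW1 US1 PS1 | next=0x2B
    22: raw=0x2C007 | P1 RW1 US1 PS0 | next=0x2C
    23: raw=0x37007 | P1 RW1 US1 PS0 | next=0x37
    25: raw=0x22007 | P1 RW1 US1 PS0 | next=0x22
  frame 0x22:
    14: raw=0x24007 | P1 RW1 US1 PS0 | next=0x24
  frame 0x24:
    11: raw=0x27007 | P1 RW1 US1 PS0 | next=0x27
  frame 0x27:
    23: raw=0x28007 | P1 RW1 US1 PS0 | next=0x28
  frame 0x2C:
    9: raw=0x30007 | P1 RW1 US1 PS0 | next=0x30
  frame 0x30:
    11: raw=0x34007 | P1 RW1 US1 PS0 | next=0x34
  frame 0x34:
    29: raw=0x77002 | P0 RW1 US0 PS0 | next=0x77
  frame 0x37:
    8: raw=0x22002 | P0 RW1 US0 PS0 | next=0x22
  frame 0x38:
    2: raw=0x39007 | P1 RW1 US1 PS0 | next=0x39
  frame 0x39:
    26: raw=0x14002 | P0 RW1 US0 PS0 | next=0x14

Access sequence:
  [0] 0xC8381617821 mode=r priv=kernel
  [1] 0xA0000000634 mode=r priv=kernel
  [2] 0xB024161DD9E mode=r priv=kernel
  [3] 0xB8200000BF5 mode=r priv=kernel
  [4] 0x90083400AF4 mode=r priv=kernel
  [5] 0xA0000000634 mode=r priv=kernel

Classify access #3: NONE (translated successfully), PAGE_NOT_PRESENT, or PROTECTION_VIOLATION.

Trace:
#0 VA=0xC8381617821 (r,kernel):
  lvl0: tbl 0x1E, slot 25 ⇒ 0x22007 (P1/RW1/US1/PS0)
  lvl1: tbl 0x22, slot 14 ⇒ 0x24007 (P1/RW1/US1/PS0)
  lvl2: tbl 0x24, slot 11 ⇒ 0x27007 (P1/RW1/US1/PS0)
  lvl3: tbl 0x27, slot 23 ⇒ 0x28007 (P1/RW1/US1/PS0)
  → PA=0x28821  (4 entries read)
#1 VA=0xA0000000634 (r,kernel):
  lvl0: tbl 0x1E, slot 20 ⇒ 0x2B087 (P1/RW1/US1/PS1)
  → PA=0x2B634 (huge @L0)  (1 entries read)
#2 VA=0xB024161DD9E (r,kernel):
  lvl0: tbl 0x1E, slot 22 ⇒ 0x2C007 (P1/RW1/US1/PS0)
  lvl1: tbl 0x2C, slot 9 ⇒ 0x30007 (P1/RW1/US1/PS0)
  lvl2: tbl 0x30, slot 11 ⇒ 0x34007 (P1/RW1/US1/PS0)
  lvl3: tbl 0x34, slot 29 ⇒ 0x77002 (P0/RW1/US0/PS0)
  ⇒ fault: PAGE_NOT_PRESENT  — 4 lookups
#3 VA=0xB8200000BF5 (r,kernel):
  lvl0: tbl 0x1E, slot 23 ⇒ 0x37007 (P1/RW1/US1/PS0)
  lvl1: tbl 0x37, slot 8 ⇒ 0x22002 (P0/RW1/US0/PS0)
  ⇒ fault: PAGE_NOT_PRESENT  — 2 lookups
#4 VA=0x90083400AF4 (r,kernel):
  lvl0: tbl 0x1E, slot 18 ⇒ 0x38007 (P1/RW1/US1/PS0)
  lvl1: tbl 0x38, slot 2 ⇒ 0x39007 (P1/RW1/US1/PS0)
  lvl2: tbl 0x39, slot 26 ⇒ 0x14002 (P0/RW1/US0/PS0)
  ⇒ fault: PAGE_NOT_PRESENT  — 3 lookups
#5 VA=0xA0000000634 (r,kernel):
  TLB hit vpn=0xA0000000 → PA=0x2B634

Access #3 fault: PAGE_NOT_PRESENT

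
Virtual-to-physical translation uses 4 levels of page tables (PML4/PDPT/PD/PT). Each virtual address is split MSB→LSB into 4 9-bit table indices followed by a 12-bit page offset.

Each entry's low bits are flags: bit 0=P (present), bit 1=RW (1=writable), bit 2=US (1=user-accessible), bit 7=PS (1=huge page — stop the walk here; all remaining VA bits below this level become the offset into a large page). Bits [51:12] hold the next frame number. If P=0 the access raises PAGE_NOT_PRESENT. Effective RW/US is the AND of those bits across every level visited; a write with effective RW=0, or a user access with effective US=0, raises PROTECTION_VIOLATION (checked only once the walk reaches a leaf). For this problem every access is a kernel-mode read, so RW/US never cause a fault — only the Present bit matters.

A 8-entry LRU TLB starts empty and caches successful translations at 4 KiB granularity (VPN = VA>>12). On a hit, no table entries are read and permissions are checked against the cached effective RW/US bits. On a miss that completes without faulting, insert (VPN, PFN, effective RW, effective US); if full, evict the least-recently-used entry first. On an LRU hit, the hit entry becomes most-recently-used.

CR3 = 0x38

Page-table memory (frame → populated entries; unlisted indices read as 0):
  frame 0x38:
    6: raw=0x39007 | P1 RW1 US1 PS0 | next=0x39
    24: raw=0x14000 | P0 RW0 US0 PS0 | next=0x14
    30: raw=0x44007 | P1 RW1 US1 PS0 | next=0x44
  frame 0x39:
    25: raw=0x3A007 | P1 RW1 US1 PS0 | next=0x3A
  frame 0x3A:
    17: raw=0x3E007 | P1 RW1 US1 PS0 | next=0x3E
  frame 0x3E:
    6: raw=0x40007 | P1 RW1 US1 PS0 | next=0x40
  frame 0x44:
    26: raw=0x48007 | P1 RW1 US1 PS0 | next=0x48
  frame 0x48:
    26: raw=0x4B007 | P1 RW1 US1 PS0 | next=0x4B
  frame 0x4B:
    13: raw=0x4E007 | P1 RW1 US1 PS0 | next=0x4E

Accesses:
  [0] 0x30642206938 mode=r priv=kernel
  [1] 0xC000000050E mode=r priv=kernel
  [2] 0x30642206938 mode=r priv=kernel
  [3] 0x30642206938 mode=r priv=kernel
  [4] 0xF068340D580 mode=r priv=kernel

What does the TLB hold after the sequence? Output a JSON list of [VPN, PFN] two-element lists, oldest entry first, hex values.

Trace:
#0 VA=0x30642206938 (r,kernel):
  L0: frame=0x38 idx=6 entry=0x39007 [P=1 RW=1 US=1 PS=0]
  L1: frame=0x39 idx=25 entry=0x3A007 [P=1 RW=1 US=1 PS=0]
  L2: frame=0x3A idx=17 entry=0x3E007 [P=1 RW=1 US=1 PS=0]
  L3: frame=0x3E idx=6 entry=0x40007 [P=1 RW=1 US=1 PS=0]
  → PA=0x40938  (4 entries read)
#1 VA=0xC000000050E (r,kernel):
  L0: frame=0x38 idx=24 entry=0x14000 [P=0 RW=0 US=0 PS=0]
  → PAGE_NOT_PRESENT  (1 entries read)
#2 VA=0x30642206938 (r,kernel):
  TLB hit vpn=0x30642206 → PA=0x40938
#3 VA=0x30642206938 (r,kernel):
  TLB hit vpn=0x30642206 → PA=0x40938
#4 VA=0xF068340D580 (r,kernel):
  L0: frame=0x38 idx=30 entry=0x44007 [P=1 RW=1 US=1 PS=0]
  L1: frame=0x44 idx=26 entry=0x48007 [P=1 RW=1 US=1 PS=0]
  L2: frame=0x48 idx=26 entry=0x4B007 [P=1 RW=1 US=1 PS=0]
  L3: frame=0x4B idx=13 entry=0x4E007 [P=1 RW=1 US=1 PS=0]
  → PA=0x4E580  (4 entries read)

TLB: [["0x30642206", "0x40"], ["0xF068340D", "0x4E"]]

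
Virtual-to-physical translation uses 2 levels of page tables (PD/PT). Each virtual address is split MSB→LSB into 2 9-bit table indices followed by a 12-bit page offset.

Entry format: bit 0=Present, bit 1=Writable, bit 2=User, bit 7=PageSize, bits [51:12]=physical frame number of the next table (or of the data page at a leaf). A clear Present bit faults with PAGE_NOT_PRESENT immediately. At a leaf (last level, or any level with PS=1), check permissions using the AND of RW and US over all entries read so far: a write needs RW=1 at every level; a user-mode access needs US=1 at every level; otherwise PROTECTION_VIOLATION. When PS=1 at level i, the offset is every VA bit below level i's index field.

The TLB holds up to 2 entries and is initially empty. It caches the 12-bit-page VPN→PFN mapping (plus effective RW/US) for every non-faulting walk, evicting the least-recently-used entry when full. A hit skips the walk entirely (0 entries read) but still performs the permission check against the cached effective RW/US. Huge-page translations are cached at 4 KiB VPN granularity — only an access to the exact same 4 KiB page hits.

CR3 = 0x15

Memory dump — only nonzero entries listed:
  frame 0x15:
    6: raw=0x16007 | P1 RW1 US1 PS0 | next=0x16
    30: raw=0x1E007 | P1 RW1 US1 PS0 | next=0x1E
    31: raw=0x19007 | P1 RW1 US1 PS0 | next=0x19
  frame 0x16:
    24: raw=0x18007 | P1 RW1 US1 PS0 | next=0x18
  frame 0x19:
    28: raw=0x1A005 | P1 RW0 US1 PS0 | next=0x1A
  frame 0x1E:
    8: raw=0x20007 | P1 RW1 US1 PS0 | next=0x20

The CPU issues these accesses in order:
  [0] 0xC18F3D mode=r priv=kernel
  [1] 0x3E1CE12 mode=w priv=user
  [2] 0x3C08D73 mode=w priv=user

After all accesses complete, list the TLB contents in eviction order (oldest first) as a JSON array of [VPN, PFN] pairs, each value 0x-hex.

Trace:
#0 VA=0xC18F3D (r,kernel):
  [0] read 0x15 idx=6: raw=0x16007 flags P=1 W=1 U=1 S=0
  [1] read 0x16 idx=24: raw=0x18007 flags P=1 W=1 U=1 S=0
  ⇒ phys 0x18F3D  [2 reads]
#1 VA=0x3E1CE12 (w,user):
  [0] read 0x15 idx=31: raw=0x19007 flags P=1 W=1 U=1 S=0
  [1] read 0x19 idx=28: raw=0x1A005 flags P=1 W=0 U=1 S=0
  ⇒ fault: PROTECTION_VIOLATION  — 2 lookups
#2 VA=0x3C08D73 (w,user):
  [0] read 0x15 idx=30: raw=0x1E007 flags P=1 W=1 U=1 S=0
  [1] read 0x1E idx=8: raw=0x20007 flags P=1 W=1 U=1 S=0
  ⇒ phys 0x20D73  [2 reads]

TLB: [["0xC18", "0x18"], ["0x3C08", "0x20"]]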